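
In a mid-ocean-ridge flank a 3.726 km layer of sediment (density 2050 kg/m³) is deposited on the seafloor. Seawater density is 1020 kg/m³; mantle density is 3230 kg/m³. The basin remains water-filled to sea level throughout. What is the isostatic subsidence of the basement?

Submarine loading: the sediment displaces seawater, and the subsidence is in turn flooded, so s (ρ_m − ρ_w) = t (ρ_sed − ρ_w).
s = 3.726 km × (2050 − 1020) / (3230 − 1020) = 1.74 km.

1.74 km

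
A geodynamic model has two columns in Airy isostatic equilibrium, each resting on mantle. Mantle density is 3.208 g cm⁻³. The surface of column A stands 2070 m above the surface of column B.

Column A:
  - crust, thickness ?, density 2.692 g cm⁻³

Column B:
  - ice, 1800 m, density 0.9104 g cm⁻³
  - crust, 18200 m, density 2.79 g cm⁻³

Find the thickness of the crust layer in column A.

35600 m

Take the compensation level at the base of the deeper column (depth z_c below the surface of column A) and equate Σ ρ_i t_i down to z_c; mantle fills any gap and the z_c terms cancel.
Column A: x×2.692 + (z_c − 0 − x)×3.208
Column B: 2070×0 + 1800×0.9104 + 18200×2.79 + (z_c − 2070 − 20000)×3.208
The z_c×3.208 term appears on both sides and cancels. Collect the known terms of each column as K = Σ(ρt)_known − 3.208 × (depth of known layers): K_A = 0 − 3.208×0 = 0; K_B = 52416.72 − 3.208×(2070 + 20000) = −18383.84.
Balance: K_A − x×(3.208 − 2.692) = K_B, so x = (K_A − K_B)/(3.208 − 2.692) = 18383.8/0.516 = 35600 m.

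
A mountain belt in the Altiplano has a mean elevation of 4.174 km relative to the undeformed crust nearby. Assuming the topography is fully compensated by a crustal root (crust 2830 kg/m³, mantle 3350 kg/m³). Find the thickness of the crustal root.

Balancing pressure at the compensation depth: the weight of the topography is balanced by the buoyancy of the root, ρ_c h = (ρ_m − ρ_c) r.
r = h · ρ_c / (ρ_m − ρ_c) = 4.174 km × 2830 / (3350 − 2830) = 22.7 km.

22.7 km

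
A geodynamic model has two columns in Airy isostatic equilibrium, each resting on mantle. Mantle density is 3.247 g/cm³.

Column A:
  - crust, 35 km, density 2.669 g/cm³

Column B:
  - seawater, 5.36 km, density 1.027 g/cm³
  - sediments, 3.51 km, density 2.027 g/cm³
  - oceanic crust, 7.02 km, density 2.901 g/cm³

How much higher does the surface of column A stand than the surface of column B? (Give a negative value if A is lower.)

0.499 km

For any compensation level in the mantle, the mantle terms cancel and isostasy reduces to e = (Σt_A − Σt_B) − (Σ(ρt)_A − Σ(ρt)_B) / ρ_m.
Σt_A = 35 km; Σt_B = 15.89 km; Σ(ρt)_A = 93.415; Σ(ρt)_B = 32.98451 (in km·g/cm³).
e = (35 − 15.89) − (93.415 − 32.98451) / 3.247 = 0.499 km.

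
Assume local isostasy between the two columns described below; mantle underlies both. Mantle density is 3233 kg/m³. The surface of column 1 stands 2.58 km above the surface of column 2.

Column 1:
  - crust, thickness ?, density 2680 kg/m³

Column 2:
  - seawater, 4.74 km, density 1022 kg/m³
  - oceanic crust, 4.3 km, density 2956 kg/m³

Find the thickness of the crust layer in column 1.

36.2 km

Take the compensation level at the base of the deeper column (depth z_c below the surface of column 1) and equate Σ ρ_i t_i down to z_c; mantle fills any gap and the z_c terms cancel.
Column 1: x×2680 + (z_c − 0 − x)×3233
Column 2: 2.58×0 + 4.74×1022 + 4.3×2956 + (z_c − 2.58 − 9.04)×3233
The z_c×3233 term appears on both sides and cancels. Collect the known terms of each column as K = Σ(ρt)_known − 3233 × (depth of known layers): K_1 = 0 − 3233×0 = 0; K_2 = 17555.08 − 3233×(2.58 + 9.04) = −20012.38.
Balance: K_1 − x×(3233 − 2680) = K_2, so x = (K_1 − K_2)/(3233 − 2680) = 20012.4/553 = 36.2 km.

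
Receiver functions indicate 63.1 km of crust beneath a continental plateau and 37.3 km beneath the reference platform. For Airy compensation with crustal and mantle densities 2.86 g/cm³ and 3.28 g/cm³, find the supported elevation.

3.3 km

Excess crust Δ = 63.1 km − 37.3 km = 25.8 km, split between elevation h and root r with h + r = Δ.
Airy balance ρ_c h = (ρ_m − ρ_c) r gives r = h ρ_c/(ρ_m − ρ_c), so h (1 + ρ_c/(ρ_m − ρ_c)) = Δ, i.e. h = Δ (ρ_m − ρ_c)/ρ_m.
h = 25.8 km × 0.42/3.28 = 3.3 km.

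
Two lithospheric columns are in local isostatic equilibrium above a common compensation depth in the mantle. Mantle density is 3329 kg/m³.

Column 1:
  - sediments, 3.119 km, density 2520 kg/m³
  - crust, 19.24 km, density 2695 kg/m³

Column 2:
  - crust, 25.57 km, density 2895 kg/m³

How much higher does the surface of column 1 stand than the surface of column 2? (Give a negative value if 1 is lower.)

For any compensation level in the mantle, the mantle terms cancel and isostasy reduces to e = (Σt_1 − Σt_2) − (Σ(ρt)_1 − Σ(ρt)_2) / ρ_m.
Σt_1 = 22.359 km; Σt_2 = 25.57 km; Σ(ρt)_1 = 59711.68; Σ(ρt)_2 = 74025.15 (in km·kg/m³).
e = (22.359 − 25.57) − (59711.68 − 74025.15) / 3329 = 1.09 km.

1.09 km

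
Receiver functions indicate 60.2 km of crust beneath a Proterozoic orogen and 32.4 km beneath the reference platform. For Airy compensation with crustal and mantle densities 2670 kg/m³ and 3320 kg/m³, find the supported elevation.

Excess crust Δ = 60.2 km − 32.4 km = 27.8 km, split between elevation h and root r with h + r = Δ.
Airy balance ρ_c h = (ρ_m − ρ_c) r gives r = h ρ_c/(ρ_m − ρ_c), so h (1 + ρ_c/(ρ_m − ρ_c)) = Δ, i.e. h = Δ (ρ_m − ρ_c)/ρ_m.
h = 27.8 km × 650/3320 = 5.44 km.

5.44 km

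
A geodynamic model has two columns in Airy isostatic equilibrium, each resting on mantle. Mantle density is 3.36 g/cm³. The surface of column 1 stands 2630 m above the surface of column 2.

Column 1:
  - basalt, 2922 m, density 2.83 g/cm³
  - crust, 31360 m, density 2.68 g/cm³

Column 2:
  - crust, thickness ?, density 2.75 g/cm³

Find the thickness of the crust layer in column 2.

Take the compensation level at the base of the deeper column (depth z_c below the surface of column 1) and equate Σ ρ_i t_i down to z_c; mantle fills any gap and the z_c terms cancel.
Column 1: 2922×2.83 + 31360×2.68 + (z_c − 34282)×3.36
Column 2: 2630×0 + x×2.75 + (z_c − 2630 − 0 − x)×3.36
The z_c×3.36 term appears on both sides and cancels. Collect the known terms of each column as K = Σ(ρt)_known − 3.36 × (depth of known layers): K_1 = 92314.06 − 3.36×34282 = −22873.46; K_2 = 0 − 3.36×(2630 + 0) = −8836.8.
Balance: K_1 = K_2 − x×(3.36 − 2.75), so x = (K_2 − K_1)/(3.36 − 2.75) = 14036.7/0.61 = 23000 m.

23000 m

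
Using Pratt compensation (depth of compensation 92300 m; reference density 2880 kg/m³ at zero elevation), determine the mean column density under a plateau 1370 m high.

Pratt balance: ρ_ref D = ρ (D + h).
ρ = ρ_ref D/(D + h) = 2880 × 92300 m/(92300 m + 1370 m) = 2840 kg/m³.

2840 kg/m³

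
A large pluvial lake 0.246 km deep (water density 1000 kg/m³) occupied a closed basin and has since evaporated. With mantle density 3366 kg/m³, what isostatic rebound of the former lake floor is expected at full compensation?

u = d ρ_w/ρ_m = 0.246 km × 1000/3366 = 0.0731 km.

0.0731 km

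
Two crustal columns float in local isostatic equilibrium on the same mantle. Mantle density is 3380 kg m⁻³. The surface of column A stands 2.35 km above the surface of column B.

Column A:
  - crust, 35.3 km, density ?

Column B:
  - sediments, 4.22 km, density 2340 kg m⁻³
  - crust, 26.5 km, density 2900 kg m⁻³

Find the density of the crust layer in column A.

2670 kg m⁻³

Take the compensation level at the base of the deeper column (depth z_c below the surface of column A) and equate Σ ρ_i t_i down to z_c; mantle fills any gap and the z_c terms cancel.
Column A: 35.3×ρ + (z_c − 35.3)×3380
Column B: 2.35×0 + 4.22×2340 + 26.5×2900 + (z_c − 2.35 − 30.72)×3380
The z_c×3380 term appears on both sides and cancels. Collect the known terms of each column as K = Σ(ρt)_known − 3380 × (depth of known layers): K_A = 0 − 3380×35.3 = −119314; K_B = 86724.8 − 3380×(2.35 + 30.72) = −25051.8.
Balance: K_A + 35.3×ρ = K_B, so ρ = (K_B − K_A)/35.3 = 94262.2/35.3 = 2670 kg m⁻³.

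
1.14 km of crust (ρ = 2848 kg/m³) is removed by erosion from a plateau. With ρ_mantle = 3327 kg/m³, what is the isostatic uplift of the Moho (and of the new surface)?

Unloading: uplift u = e ρ_c/ρ_m = 1.14 km × 2848/3327 = 0.976 km.

0.976 km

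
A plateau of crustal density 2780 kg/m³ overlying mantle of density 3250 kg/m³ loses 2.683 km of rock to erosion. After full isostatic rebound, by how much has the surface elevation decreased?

Rebound u = e ρ_c/ρ_m = 2.683 km × 2780/3250 = 2.295 km.
Net surface drop = e − u = 2.683 km − 2.295 km = e (ρ_m − ρ_c)/ρ_m = 0.388 km.

0.388 km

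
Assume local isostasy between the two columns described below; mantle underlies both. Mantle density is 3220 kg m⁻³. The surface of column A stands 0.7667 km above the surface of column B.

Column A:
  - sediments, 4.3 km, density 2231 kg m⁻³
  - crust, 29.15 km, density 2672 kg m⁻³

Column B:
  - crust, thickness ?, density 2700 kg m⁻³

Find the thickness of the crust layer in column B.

34.2 km

Take the compensation level at the base of the deeper column (depth z_c below the surface of column A) and equate Σ ρ_i t_i down to z_c; mantle fills any gap and the z_c terms cancel.
Column A: 4.3×2231 + 29.15×2672 + (z_c − 33.45)×3220
Column B: 0.7667×0 + x×2700 + (z_c − 0.7667 − 0 − x)×3220
The z_c×3220 term appears on both sides and cancels. Collect the known terms of each column as K = Σ(ρt)_known − 3220 × (depth of known layers): K_A = 87482.1 − 3220×33.45 = −20226.9; K_B = 0 − 3220×(0.7667 + 0) = −2468.774.
Balance: K_A = K_B − x×(3220 − 2700), so x = (K_B − K_A)/(3220 − 2700) = 17758.1/520 = 34.2 km.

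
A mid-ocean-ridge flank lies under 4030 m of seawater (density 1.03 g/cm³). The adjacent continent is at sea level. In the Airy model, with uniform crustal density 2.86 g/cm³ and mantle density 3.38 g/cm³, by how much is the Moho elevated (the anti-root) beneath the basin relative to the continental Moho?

14200 m

Balancing pressure at the compensation depth: replacing crust with seawater at the top is compensated by replacing crust with mantle at the base: d (ρ_c − ρ_w) = a (ρ_m − ρ_c).
a = d (ρ_c − ρ_w)/(ρ_m − ρ_c) = 4030 m × 1.83/0.52 = 14200 m.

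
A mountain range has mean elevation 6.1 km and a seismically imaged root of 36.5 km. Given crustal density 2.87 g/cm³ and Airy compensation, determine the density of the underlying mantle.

Airy balance: ρ_c h = (ρ_m − ρ_c) r → ρ_m = ρ_c (1 + h/r).
ρ_m = 2.87 × (1 + 6.1 km/36.5 km) = 3.35 g/cm³.

3.35 g/cm³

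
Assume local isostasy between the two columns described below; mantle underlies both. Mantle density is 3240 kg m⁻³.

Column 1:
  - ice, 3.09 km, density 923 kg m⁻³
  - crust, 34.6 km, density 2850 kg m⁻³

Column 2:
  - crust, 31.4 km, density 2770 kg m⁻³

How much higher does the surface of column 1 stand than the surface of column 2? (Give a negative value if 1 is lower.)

For any compensation level in the mantle, the mantle terms cancel and isostasy reduces to e = (Σt_1 − Σt_2) − (Σ(ρt)_1 − Σ(ρt)_2) / ρ_m.
Σt_1 = 37.69 km; Σt_2 = 31.4 km; Σ(ρt)_1 = 101462.07; Σ(ρt)_2 = 86978 (in km·kg m⁻³).
e = (37.69 − 31.4) − (101462.07 − 86978) / 3240 = 1.82 km.

1.82 km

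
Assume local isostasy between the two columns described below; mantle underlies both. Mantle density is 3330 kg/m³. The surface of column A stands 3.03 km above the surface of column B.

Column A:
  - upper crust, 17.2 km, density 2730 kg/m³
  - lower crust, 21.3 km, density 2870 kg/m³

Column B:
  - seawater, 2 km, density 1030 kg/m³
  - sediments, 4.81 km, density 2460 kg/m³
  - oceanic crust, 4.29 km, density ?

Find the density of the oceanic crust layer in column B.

3040 kg/m³

Take the compensation level at the base of the deeper column (depth z_c below the surface of column A) and equate Σ ρ_i t_i down to z_c; mantle fills any gap and the z_c terms cancel.
Column A: 17.2×2730 + 21.3×2870 + (z_c − 38.5)×3330
Column B: 3.03×0 + 2×1030 + 4.81×2460 + 4.29×ρ + (z_c − 3.03 − 11.1)×3330
The z_c×3330 term appears on both sides and cancels. Collect the known terms of each column as K = Σ(ρt)_known − 3330 × (depth of known layers): K_A = 108087 − 3330×38.5 = −20118; K_B = 13892.6 − 3330×(3.03 + 11.1) = −33160.3.
Balance: K_A = K_B + 4.29×ρ, so ρ = (K_A − K_B)/4.29 = 13042.3/4.29 = 3040 kg/m³.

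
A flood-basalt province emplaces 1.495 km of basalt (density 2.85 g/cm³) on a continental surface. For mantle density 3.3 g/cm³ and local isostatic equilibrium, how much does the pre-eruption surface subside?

Subaerial loading: s = t ρ_load / ρ_m.
s = 1.495 km × 2.85/3.3 = 1.29 km.

1.29 km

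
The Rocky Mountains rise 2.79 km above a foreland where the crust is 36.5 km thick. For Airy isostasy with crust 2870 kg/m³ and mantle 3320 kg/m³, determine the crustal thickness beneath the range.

Root depth r = h ρ_c / (ρ_m − ρ_c) = 2.79 km × 2870 / 450 = 17.79 km.
Total thickness = T + h + r = 36.5 km + 2.79 km + 17.79 km = 57.1 km.

57.1 km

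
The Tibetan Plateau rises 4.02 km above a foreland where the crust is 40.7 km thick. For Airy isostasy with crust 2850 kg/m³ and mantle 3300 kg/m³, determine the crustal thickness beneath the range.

70.2 km

Root depth r = h ρ_c / (ρ_m − ρ_c) = 4.02 km × 2850 / 450 = 25.46 km.
Total thickness = T + h + r = 40.7 km + 4.02 km + 25.46 km = 70.2 km.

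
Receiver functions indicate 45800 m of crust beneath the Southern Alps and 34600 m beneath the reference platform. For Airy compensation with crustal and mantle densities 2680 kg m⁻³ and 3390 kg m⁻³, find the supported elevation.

Excess crust Δ = 45800 m − 34600 m = 11200 m, split between elevation h and root r with h + r = Δ.
Airy balance ρ_c h = (ρ_m − ρ_c) r gives r = h ρ_c/(ρ_m − ρ_c), so h (1 + ρ_c/(ρ_m − ρ_c)) = Δ, i.e. h = Δ (ρ_m − ρ_c)/ρ_m.
h = 11200 m × 710/3390 = 2350 m.

2350 m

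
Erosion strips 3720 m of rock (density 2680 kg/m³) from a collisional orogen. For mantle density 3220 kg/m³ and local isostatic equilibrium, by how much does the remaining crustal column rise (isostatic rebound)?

Unloading: uplift u = e ρ_c/ρ_m = 3720 m × 2680/3220 = 3100 m.

3100 m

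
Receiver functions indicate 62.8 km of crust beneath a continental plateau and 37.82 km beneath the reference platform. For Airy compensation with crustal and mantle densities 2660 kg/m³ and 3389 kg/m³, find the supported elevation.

5.37 km

Excess crust Δ = 62.8 km − 37.82 km = 24.98 km, split between elevation h and root r with h + r = Δ.
Airy balance ρ_c h = (ρ_m − ρ_c) r gives r = h ρ_c/(ρ_m − ρ_c), so h (1 + ρ_c/(ρ_m − ρ_c)) = Δ, i.e. h = Δ (ρ_m − ρ_c)/ρ_m.
h = 24.98 km × 729/3389 = 5.37 km.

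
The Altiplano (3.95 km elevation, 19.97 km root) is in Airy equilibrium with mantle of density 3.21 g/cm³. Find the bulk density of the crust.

2.68 g/cm³

ρ_c h = (ρ_m − ρ_c) r → ρ_c (h + r) = ρ_m r → ρ_c = ρ_m r / (h + r).
ρ_c = 3.21 × 19.97 km / (3.95 km + 19.97 km) = 2.68 g/cm³.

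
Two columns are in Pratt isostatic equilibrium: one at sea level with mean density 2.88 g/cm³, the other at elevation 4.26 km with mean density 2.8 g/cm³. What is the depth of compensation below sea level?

ρ_ref D = ρ (D + h) → D (ρ_ref − ρ) = ρ h.
D = ρ h/(ρ_ref − ρ) = 2.8 × 4.26 km/(2.88 − 2.8) = 149 km.

149 km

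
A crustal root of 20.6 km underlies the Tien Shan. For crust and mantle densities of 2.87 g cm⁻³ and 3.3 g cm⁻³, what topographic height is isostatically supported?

3.09 km

By Archimedes' principle applied to the lithosphere: ρ_c h = (ρ_m − ρ_c) r.
h = r (ρ_m − ρ_c) / ρ_c = 20.6 km × (3.3 − 2.87) / 2.87 = 3.09 km.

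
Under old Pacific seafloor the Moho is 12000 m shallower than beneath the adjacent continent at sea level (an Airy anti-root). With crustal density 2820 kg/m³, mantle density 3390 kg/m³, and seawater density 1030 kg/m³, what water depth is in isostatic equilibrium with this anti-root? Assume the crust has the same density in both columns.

Replacing a thickness d of crust by seawater at the top must be balanced by replacing crust with mantle at the base: d (ρ_c − ρ_w) = a (ρ_m − ρ_c).
d = a (ρ_m − ρ_c)/(ρ_c − ρ_w) = 12000 m × 570/1790 = 3820 m.

3820 m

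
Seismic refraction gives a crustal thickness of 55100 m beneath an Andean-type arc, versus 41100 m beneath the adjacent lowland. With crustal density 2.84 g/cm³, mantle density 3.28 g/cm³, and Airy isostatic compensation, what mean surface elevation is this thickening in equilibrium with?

1880 m

Excess crust Δ = 55100 m − 41100 m = 14000 m, split between elevation h and root r with h + r = Δ.
Airy balance ρ_c h = (ρ_m − ρ_c) r gives r = h ρ_c/(ρ_m − ρ_c), so h (1 + ρ_c/(ρ_m − ρ_c)) = Δ, i.e. h = Δ (ρ_m − ρ_c)/ρ_m.
h = 14000 m × 0.44/3.28 = 1880 m.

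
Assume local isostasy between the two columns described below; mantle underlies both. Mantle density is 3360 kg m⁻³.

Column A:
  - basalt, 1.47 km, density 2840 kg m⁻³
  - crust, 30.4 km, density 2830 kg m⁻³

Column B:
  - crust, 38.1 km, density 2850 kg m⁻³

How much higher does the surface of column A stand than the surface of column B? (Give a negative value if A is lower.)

−0.76 km

For any compensation level in the mantle, the mantle terms cancel and isostasy reduces to e = (Σt_A − Σt_B) − (Σ(ρt)_A − Σ(ρt)_B) / ρ_m.
Σt_A = 31.87 km; Σt_B = 38.1 km; Σ(ρt)_A = 90206.8; Σ(ρt)_B = 108585 (in km·kg m⁻³).
e = (31.87 − 38.1) − (90206.8 − 108585) / 3360 = −0.76 km.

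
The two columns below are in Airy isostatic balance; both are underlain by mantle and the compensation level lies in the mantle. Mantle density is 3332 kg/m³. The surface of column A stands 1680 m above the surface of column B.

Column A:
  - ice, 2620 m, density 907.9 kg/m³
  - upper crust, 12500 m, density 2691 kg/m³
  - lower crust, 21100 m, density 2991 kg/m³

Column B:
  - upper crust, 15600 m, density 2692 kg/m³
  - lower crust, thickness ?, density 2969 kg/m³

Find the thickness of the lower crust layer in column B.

Take the compensation level at the base of the deeper column (depth z_c below the surface of column A) and equate Σ ρ_i t_i down to z_c; mantle fills any gap and the z_c terms cancel.
Column A: 2620×907.9 + 12500×2691 + 21100×2991 + (z_c − 36220)×3332
Column B: 1680×0 + 15600×2692 + x×2969 + (z_c − 1680 − 15600 − x)×3332
The z_c×3332 term appears on both sides and cancels. Collect the known terms of each column as K = Σ(ρt)_known − 3332 × (depth of known layers): K_A = 99126298 − 3332×36220 = −21558742; K_B = 41995200 − 3332×(1680 + 15600) = −15581760.
Balance: K_A = K_B − x×(3332 − 2969), so x = (K_B − K_A)/(3332 − 2969) = 5976980/363 = 16500 m.

16500 m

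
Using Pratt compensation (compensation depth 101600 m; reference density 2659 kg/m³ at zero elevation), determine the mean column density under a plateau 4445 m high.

2550 kg/m³

Pratt balance: ρ_ref D = ρ (D + h).
ρ = ρ_ref D/(D + h) = 2659 × 101600 m/(101600 m + 4445 m) = 2550 kg/m³.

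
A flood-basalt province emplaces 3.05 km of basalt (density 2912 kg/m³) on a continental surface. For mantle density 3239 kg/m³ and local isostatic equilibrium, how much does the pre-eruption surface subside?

2.74 km

Subaerial loading: s = t ρ_load / ρ_m.
s = 3.05 km × 2912/3239 = 2.74 km.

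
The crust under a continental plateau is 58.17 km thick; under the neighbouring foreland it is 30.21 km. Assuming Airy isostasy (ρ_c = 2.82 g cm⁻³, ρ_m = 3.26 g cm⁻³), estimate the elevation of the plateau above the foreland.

Excess crust Δ = 58.17 km − 30.21 km = 27.96 km, split between elevation h and root r with h + r = Δ.
Airy balance ρ_c h = (ρ_m − ρ_c) r gives r = h ρ_c/(ρ_m − ρ_c), so h (1 + ρ_c/(ρ_m − ρ_c)) = Δ, i.e. h = Δ (ρ_m − ρ_c)/ρ_m.
h = 27.96 km × 0.44/3.26 = 3.77 km.

3.77 km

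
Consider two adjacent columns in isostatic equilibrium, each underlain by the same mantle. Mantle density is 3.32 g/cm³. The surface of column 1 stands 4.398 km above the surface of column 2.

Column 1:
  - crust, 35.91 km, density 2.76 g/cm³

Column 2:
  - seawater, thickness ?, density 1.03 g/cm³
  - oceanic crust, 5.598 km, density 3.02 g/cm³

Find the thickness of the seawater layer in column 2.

Take the compensation level at the base of the deeper column (depth z_c below the surface of column 1) and equate Σ ρ_i t_i down to z_c; mantle fills any gap and the z_c terms cancel.
Column 1: 35.91×2.76 + (z_c − 35.91)×3.32
Column 2: 4.398×0 + x×1.03 + 5.598×3.02 + (z_c − 4.398 − 5.598 − x)×3.32
The z_c×3.32 term appears on both sides and cancels. Collect the known terms of each column as K = Σ(ρt)_known − 3.32 × (depth of known layers): K_1 = 99.1116 − 3.32×35.91 = −20.1096; K_2 = 16.90596 − 3.32×(4.398 + 5.598) = −16.28076.
Balance: K_1 = K_2 − x×(3.32 − 1.03), so x = (K_2 − K_1)/(3.32 − 1.03) = 3.82884/2.29 = 1.67 km.

1.67 km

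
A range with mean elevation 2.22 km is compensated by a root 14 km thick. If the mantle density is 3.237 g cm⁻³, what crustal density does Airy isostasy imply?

2.79 g cm⁻³

ρ_c h = (ρ_m − ρ_c) r → ρ_c (h + r) = ρ_m r → ρ_c = ρ_m r / (h + r).
ρ_c = 3.237 × 14 km / (2.22 km + 14 km) = 2.79 g cm⁻³.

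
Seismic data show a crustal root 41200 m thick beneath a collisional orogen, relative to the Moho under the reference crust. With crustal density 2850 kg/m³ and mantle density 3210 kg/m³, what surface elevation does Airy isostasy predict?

Isostatic balance requires: ρ_c h = (ρ_m − ρ_c) r.
h = r (ρ_m − ρ_c) / ρ_c = 41200 m × (3210 − 2850) / 2850 = 5200 m.

5200 m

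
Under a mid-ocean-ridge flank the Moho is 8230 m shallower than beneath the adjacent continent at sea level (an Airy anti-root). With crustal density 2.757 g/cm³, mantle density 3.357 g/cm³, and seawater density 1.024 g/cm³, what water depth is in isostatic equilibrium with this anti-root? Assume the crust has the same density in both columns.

2850 m

Replacing a thickness d of crust by seawater at the top must be balanced by replacing crust with mantle at the base: d (ρ_c − ρ_w) = a (ρ_m − ρ_c).
d = a (ρ_m − ρ_c)/(ρ_c − ρ_w) = 8230 m × 0.6/1.733 = 2850 m.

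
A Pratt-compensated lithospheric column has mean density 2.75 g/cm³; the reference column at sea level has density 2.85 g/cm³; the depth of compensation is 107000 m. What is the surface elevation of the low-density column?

3890 m

ρ_ref D = ρ (D + h) → h = D (ρ_ref − ρ)/ρ.
h = 107000 m × (2.85 − 2.75)/2.75 = 3890 m.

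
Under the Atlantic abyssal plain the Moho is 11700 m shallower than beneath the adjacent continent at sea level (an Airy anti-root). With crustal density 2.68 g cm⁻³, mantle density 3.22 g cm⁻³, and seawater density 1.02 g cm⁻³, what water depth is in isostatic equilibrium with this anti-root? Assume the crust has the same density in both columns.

3810 m

Replacing a thickness d of crust by seawater at the top must be balanced by replacing crust with mantle at the base: d (ρ_c − ρ_w) = a (ρ_m − ρ_c).
d = a (ρ_m − ρ_c)/(ρ_c − ρ_w) = 11700 m × 0.54/1.66 = 3810 m.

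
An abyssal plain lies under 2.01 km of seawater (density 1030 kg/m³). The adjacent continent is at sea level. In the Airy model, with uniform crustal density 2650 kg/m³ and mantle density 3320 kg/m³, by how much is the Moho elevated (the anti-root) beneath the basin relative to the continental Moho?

For local isostatic compensation: replacing crust with seawater at the top is compensated by replacing crust with mantle at the base: d (ρ_c − ρ_w) = a (ρ_m − ρ_c).
a = d (ρ_c − ρ_w)/(ρ_m − ρ_c) = 2.01 km × 1620/670 = 4.86 km.

4.86 km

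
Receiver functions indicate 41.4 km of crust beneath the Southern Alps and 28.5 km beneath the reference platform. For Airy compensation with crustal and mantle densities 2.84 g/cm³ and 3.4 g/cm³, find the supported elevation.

2.12 km

Excess crust Δ = 41.4 km − 28.5 km = 12.9 km, split between elevation h and root r with h + r = Δ.
Airy balance ρ_c h = (ρ_m − ρ_c) r gives r = h ρ_c/(ρ_m − ρ_c), so h (1 + ρ_c/(ρ_m − ρ_c)) = Δ, i.e. h = Δ (ρ_m − ρ_c)/ρ_m.
h = 12.9 km × 0.56/3.4 = 2.12 km.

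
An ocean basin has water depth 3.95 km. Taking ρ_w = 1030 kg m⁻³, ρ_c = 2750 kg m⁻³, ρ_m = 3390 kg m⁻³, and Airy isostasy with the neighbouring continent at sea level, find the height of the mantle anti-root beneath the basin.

10.6 km

Balancing pressure at the compensation depth: replacing crust with seawater at the top is compensated by replacing crust with mantle at the base: d (ρ_c − ρ_w) = a (ρ_m − ρ_c).
a = d (ρ_c − ρ_w)/(ρ_m − ρ_c) = 3.95 km × 1720/640 = 10.6 km.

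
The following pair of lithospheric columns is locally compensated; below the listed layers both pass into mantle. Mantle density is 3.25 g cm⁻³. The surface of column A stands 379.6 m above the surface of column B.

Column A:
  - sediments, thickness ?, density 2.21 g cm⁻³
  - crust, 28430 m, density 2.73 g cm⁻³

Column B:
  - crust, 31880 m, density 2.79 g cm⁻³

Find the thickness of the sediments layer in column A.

Take the compensation level at the base of the deeper column (depth z_c below the surface of column A) and equate Σ ρ_i t_i down to z_c; mantle fills any gap and the z_c terms cancel.
Column A: x×2.21 + 28430×2.73 + (z_c − 28430 − x)×3.25
Column B: 379.6×0 + 31880×2.79 + (z_c − 379.6 − 31880)×3.25
The z_c×3.25 term appears on both sides and cancels. Collect the known terms of each column as K = Σ(ρt)_known − 3.25 × (depth of known layers): K_A = 77613.9 − 3.25×28430 = −14783.6; K_B = 88945.2 − 3.25×(379.6 + 31880) = −15898.5.
Balance: K_A − x×(3.25 − 2.21) = K_B, so x = (K_A − K_B)/(3.25 − 2.21) = 1114.9/1.04 = 1070 m.

1070 m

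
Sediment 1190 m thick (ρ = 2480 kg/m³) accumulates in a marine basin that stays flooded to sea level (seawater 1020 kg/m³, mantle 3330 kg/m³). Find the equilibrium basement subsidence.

752 m

Submarine loading: the sediment displaces seawater, and the subsidence is in turn flooded, so s (ρ_m − ρ_w) = t (ρ_sed − ρ_w).
s = 1190 m × (2480 − 1020) / (3330 − 1020) = 752 m.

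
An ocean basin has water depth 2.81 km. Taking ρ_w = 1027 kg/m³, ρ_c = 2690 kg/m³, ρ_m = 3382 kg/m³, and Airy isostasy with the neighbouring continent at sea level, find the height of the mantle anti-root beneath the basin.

6.75 km

Equating mass per unit area of the two columns: replacing crust with seawater at the top is compensated by replacing crust with mantle at the base: d (ρ_c − ρ_w) = a (ρ_m − ρ_c).
a = d (ρ_c − ρ_w)/(ρ_m − ρ_c) = 2.81 km × 1663/692 = 6.75 km.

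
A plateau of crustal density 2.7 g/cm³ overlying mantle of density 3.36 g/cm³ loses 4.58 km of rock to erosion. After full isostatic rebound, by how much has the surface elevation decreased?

Rebound u = e ρ_c/ρ_m = 4.58 km × 2.7/3.36 = 3.68 km.
Net surface drop = e − u = 4.58 km − 3.68 km = e (ρ_m − ρ_c)/ρ_m = 0.9 km.

0.9 km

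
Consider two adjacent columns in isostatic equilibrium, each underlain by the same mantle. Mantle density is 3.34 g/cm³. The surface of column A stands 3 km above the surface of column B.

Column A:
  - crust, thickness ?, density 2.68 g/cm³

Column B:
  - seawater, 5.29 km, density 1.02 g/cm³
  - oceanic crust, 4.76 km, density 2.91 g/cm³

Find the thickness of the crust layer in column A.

Take the compensation level at the base of the deeper column (depth z_c below the surface of column A) and equate Σ ρ_i t_i down to z_c; mantle fills any gap and the z_c terms cancel.
Column A: x×2.68 + (z_c − 0 − x)×3.34
Column B: 3×0 + 5.29×1.02 + 4.76×2.91 + (z_c − 3 − 10.05)×3.34
The z_c×3.34 term appears on both sides and cancels. Collect the known terms of each column as K = Σ(ρt)_known − 3.34 × (depth of known layers): K_A = 0 − 3.34×0 = 0; K_B = 19.2474 − 3.34×(3 + 10.05) = −24.3396.
Balance: K_A − x×(3.34 − 2.68) = K_B, so x = (K_A − K_B)/(3.34 − 2.68) = 24.3396/0.66 = 36.9 km.

36.9 km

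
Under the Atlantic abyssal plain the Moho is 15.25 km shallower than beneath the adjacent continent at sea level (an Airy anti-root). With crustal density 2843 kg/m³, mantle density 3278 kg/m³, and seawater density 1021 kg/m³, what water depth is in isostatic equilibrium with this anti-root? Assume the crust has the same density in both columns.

Replacing a thickness d of crust by seawater at the top must be balanced by replacing crust with mantle at the base: d (ρ_c − ρ_w) = a (ρ_m − ρ_c).
d = a (ρ_m − ρ_c)/(ρ_c − ρ_w) = 15.25 km × 435/1822 = 3.64 km.

3.64 km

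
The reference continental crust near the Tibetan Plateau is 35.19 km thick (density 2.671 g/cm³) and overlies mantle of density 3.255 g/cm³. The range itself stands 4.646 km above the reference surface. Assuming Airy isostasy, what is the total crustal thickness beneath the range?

Root depth r = h ρ_c / (ρ_m − ρ_c) = 4.646 km × 2.671 / 0.584 = 21.25 km.
Total thickness = T + h + r = 35.19 km + 4.646 km + 21.25 km = 61.1 km.

61.1 km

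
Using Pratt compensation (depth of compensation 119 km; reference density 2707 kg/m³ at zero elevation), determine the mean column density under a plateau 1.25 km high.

Pratt balance: ρ_ref D = ρ (D + h).
ρ = ρ_ref D/(D + h) = 2707 × 119 km/(119 km + 1.25 km) = 2680 kg/m³.

2680 kg/m³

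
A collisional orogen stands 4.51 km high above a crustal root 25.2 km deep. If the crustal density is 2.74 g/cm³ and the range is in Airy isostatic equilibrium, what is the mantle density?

3.23 g/cm³

Airy balance: ρ_c h = (ρ_m − ρ_c) r → ρ_m = ρ_c (1 + h/r).
ρ_m = 2.74 × (1 + 4.51 km/25.2 km) = 3.23 g/cm³.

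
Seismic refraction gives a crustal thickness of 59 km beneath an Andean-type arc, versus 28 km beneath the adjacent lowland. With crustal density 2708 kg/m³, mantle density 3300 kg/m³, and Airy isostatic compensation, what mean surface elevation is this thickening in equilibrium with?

5.56 km

Excess crust Δ = 59 km − 28 km = 31 km, split between elevation h and root r with h + r = Δ.
Airy balance ρ_c h = (ρ_m − ρ_c) r gives r = h ρ_c/(ρ_m − ρ_c), so h (1 + ρ_c/(ρ_m − ρ_c)) = Δ, i.e. h = Δ (ρ_m − ρ_c)/ρ_m.
h = 31 km × 592/3300 = 5.56 km.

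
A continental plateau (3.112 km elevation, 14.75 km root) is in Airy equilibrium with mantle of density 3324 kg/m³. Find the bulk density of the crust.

2740 kg/m³

ρ_c h = (ρ_m − ρ_c) r → ρ_c (h + r) = ρ_m r → ρ_c = ρ_m r / (h + r).
ρ_c = 3324 × 14.75 km / (3.112 km + 14.75 km) = 2740 kg/m³.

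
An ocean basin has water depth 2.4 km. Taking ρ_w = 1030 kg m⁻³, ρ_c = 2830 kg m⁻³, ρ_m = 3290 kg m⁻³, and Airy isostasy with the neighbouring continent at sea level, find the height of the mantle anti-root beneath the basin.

9.39 km

In Airy isostatic equilibrium: replacing crust with seawater at the top is compensated by replacing crust with mantle at the base: d (ρ_c − ρ_w) = a (ρ_m − ρ_c).
a = d (ρ_c − ρ_w)/(ρ_m − ρ_c) = 2.4 km × 1800/460 = 9.39 km.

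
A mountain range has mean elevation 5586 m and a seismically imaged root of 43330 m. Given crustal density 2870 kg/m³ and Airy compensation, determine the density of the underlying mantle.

3240 kg/m³

Airy balance: ρ_c h = (ρ_m − ρ_c) r → ρ_m = ρ_c (1 + h/r).
ρ_m = 2870 × (1 + 5586 m/43330 m) = 3240 kg/m³.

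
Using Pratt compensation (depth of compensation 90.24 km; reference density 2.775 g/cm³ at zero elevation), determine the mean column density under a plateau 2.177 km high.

2.71 g/cm³

Pratt balance: ρ_ref D = ρ (D + h).
ρ = ρ_ref D/(D + h) = 2.775 × 90.24 km/(90.24 km + 2.177 km) = 2.71 g/cm³.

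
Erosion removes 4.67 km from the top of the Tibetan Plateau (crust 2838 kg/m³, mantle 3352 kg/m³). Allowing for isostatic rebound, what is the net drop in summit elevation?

0.716 km

Rebound u = e ρ_c/ρ_m = 4.67 km × 2838/3352 = 3.954 km.
Net surface drop = e − u = 4.67 km − 3.954 km = e (ρ_m − ρ_c)/ρ_m = 0.716 km.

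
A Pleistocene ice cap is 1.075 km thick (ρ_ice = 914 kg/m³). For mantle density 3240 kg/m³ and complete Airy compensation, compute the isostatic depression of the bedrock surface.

Equating mass per unit area of the two columns: the ice load ρ_ice t is balanced by mantle displaced below, ρ_m s.
s = t ρ_ice / ρ_m = 1.075 km × 914/3240 = 0.303 km.

0.303 km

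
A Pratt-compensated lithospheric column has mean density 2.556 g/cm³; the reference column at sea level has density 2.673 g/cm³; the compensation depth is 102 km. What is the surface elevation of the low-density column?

4.67 km

ρ_ref D = ρ (D + h) → h = D (ρ_ref − ρ)/ρ.
h = 102 km × (2.673 − 2.556)/2.556 = 4.67 km.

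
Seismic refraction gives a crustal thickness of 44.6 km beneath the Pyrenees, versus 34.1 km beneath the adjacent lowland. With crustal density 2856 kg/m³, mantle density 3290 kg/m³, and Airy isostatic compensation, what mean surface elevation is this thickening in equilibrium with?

Excess crust Δ = 44.6 km − 34.1 km = 10.5 km, split between elevation h and root r with h + r = Δ.
Airy balance ρ_c h = (ρ_m − ρ_c) r gives r = h ρ_c/(ρ_m − ρ_c), so h (1 + ρ_c/(ρ_m − ρ_c)) = Δ, i.e. h = Δ (ρ_m − ρ_c)/ρ_m.
h = 10.5 km × 434/3290 = 1.39 km.

1.39 km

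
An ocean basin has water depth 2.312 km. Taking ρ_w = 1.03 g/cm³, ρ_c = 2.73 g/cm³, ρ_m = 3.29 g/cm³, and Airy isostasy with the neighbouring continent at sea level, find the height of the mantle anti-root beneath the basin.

7.02 km

By Archimedes' principle applied to the lithosphere: replacing crust with seawater at the top is compensated by replacing crust with mantle at the base: d (ρ_c − ρ_w) = a (ρ_m − ρ_c).
a = d (ρ_c − ρ_w)/(ρ_m − ρ_c) = 2.312 km × 1.7/0.56 = 7.02 km.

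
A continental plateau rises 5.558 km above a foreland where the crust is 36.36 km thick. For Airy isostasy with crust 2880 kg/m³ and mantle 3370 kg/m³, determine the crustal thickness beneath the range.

74.6 km

Root depth r = h ρ_c / (ρ_m − ρ_c) = 5.558 km × 2880 / 490 = 32.67 km.
Total thickness = T + h + r = 36.36 km + 5.558 km + 32.67 km = 74.6 km.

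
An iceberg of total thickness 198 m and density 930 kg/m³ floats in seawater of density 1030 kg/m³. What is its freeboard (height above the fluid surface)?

Floating equilibrium: submerged depth d = t ρ_obj/ρ_fluid = 198 m × 930/1030 = 178.8 m.
Freeboard = t − d = 198 m − 178.8 m = 19.2 m.

19.2 m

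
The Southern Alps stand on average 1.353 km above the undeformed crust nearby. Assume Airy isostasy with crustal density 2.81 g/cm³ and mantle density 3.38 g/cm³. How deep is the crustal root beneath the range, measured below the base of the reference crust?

Balancing pressure at the compensation depth: the weight of the topography is balanced by the buoyancy of the root, ρ_c h = (ρ_m − ρ_c) r.
r = h · ρ_c / (ρ_m − ρ_c) = 1.353 km × 2.81 / (3.38 − 2.81) = 6.67 km.

6.67 km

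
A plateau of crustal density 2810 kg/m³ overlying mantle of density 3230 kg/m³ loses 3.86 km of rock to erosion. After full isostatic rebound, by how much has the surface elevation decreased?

0.502 km

Rebound u = e ρ_c/ρ_m = 3.86 km × 2810/3230 = 3.358 km.
Net surface drop = e − u = 3.86 km − 3.358 km = e (ρ_m − ρ_c)/ρ_m = 0.502 km.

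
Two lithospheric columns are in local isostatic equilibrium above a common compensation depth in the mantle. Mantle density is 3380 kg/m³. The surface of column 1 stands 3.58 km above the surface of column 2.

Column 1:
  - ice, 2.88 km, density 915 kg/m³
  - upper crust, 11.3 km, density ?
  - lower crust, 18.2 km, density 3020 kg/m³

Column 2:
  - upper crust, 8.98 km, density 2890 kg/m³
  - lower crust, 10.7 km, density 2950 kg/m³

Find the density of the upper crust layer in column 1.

Take the compensation level at the base of the deeper column (depth z_c below the surface of column 1) and equate Σ ρ_i t_i down to z_c; mantle fills any gap and the z_c terms cancel.
Column 1: 2.88×915 + 11.3×ρ + 18.2×3020 + (z_c − 32.38)×3380
Column 2: 3.58×0 + 8.98×2890 + 10.7×2950 + (z_c − 3.58 − 19.68)×3380
The z_c×3380 term appears on both sides and cancels. Collect the known terms of each column as K = Σ(ρt)_known − 3380 × (depth of known layers): K_1 = 57599.2 − 3380×32.38 = −51845.2; K_2 = 57517.2 − 3380×(3.58 + 19.68) = −21101.6.
Balance: K_1 + 11.3×ρ = K_2, so ρ = (K_2 − K_1)/11.3 = 30743.6/11.3 = 2720 kg/m³.

2720 kg/m³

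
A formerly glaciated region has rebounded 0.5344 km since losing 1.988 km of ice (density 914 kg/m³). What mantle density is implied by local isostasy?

ρ_m = ρ_ice t / u = 914 × 1.988 km/0.5344 km = 3400 kg/m³.

3400 kg/m³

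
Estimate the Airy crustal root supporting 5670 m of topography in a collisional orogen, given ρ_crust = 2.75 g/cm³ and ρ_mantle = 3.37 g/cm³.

25100 m

In Airy isostatic equilibrium: the weight of the topography is balanced by the buoyancy of the root, ρ_c h = (ρ_m − ρ_c) r.
r = h · ρ_c / (ρ_m − ρ_c) = 5670 m × 2.75 / (3.37 − 2.75) = 25100 m.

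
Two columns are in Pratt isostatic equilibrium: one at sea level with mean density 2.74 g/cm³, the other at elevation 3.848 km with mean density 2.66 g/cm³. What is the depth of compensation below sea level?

ρ_ref D = ρ (D + h) → D (ρ_ref − ρ) = ρ h.
D = ρ h/(ρ_ref − ρ) = 2.66 × 3.848 km/(2.74 − 2.66) = 128 km.

128 km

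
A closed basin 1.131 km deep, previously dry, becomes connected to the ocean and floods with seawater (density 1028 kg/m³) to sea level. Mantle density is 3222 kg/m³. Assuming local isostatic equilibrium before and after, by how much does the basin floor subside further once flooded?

0.53 km

After flooding the water column is d + s deep. Its weight must equal the weight of mantle displaced by the extra subsidence s: (d + s) ρ_w = s ρ_m.
s = d ρ_w / (ρ_m − ρ_w) = 1.131 km × 1028/(3222 − 1028) = 0.53 km.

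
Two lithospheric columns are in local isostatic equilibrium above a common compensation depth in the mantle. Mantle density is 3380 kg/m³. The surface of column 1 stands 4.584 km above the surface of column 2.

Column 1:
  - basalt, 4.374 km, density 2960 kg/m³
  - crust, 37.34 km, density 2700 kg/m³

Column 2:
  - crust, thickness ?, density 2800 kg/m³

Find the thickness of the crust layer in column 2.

Take the compensation level at the base of the deeper column (depth z_c below the surface of column 1) and equate Σ ρ_i t_i down to z_c; mantle fills any gap and the z_c terms cancel.
Column 1: 4.374×2960 + 37.34×2700 + (z_c − 41.714)×3380
Column 2: 4.584×0 + x×2800 + (z_c − 4.584 − 0 − x)×3380
The z_c×3380 term appears on both sides and cancels. Collect the known terms of each column as K = Σ(ρt)_known − 3380 × (depth of known layers): K_1 = 113765.04 − 3380×41.714 = −27228.28; K_2 = 0 − 3380×(4.584 + 0) = −15493.92.
Balance: K_1 = K_2 − x×(3380 − 2800), so x = (K_2 − K_1)/(3380 − 2800) = 11734.4/580 = 20.2 km.

20.2 km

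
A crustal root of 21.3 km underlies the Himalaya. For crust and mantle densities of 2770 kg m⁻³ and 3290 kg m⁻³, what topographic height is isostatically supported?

Isostatic balance requires: ρ_c h = (ρ_m − ρ_c) r.
h = r (ρ_m − ρ_c) / ρ_c = 21.3 km × (3290 − 2770) / 2770 = 4 km.

4 km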